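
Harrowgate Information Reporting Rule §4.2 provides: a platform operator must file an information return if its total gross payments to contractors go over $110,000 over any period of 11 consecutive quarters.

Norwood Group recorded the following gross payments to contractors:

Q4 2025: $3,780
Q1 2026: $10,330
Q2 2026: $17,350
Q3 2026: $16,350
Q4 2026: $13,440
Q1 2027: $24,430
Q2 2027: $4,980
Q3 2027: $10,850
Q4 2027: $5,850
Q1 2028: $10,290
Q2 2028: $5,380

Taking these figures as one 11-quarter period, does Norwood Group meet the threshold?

Yes

Total gross payments to contractors: $3,780 + $10,330 + $17,350 + $16,350 + $13,440 + $24,430 + $4,980 + $10,850 + $5,850 + $10,290 + $5,380 = $123,030.
$123,030 > $110,000, so the threshold is exceeded.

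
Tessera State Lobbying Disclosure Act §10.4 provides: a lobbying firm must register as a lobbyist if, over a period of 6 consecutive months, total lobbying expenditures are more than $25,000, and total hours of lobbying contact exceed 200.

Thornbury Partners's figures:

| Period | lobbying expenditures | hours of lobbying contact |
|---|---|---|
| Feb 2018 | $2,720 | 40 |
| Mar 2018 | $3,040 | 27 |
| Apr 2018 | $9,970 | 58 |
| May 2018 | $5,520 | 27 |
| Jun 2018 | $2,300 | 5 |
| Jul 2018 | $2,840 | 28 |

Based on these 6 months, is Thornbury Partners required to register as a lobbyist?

Total lobbying expenditures: $2,720 + $3,040 + $9,970 + $5,520 + $2,300 + $2,840 = $26,390 (> $25,000).
Total hours of lobbying contact: 40 + 27 + 58 + 27 + 5 + 28 = 185 (≤ 200).
The test is 'and': the rule requires both, and at least one is not exceeded.

No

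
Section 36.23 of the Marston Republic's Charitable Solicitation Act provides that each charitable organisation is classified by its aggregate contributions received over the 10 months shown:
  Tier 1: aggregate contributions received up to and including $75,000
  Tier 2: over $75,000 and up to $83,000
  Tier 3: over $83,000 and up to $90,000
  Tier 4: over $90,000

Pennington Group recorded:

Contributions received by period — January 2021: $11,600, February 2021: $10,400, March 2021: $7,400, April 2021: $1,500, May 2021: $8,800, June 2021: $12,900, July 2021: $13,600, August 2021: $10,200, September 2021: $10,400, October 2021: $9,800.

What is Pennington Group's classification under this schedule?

Aggregate contributions received: $11,600 + $10,400 + $7,400 + $1,500 + $8,800 + $12,900 + $13,600 + $10,200 + $10,400 + $9,800 = $96,600.
$96,600 > $90,000, so Tier 4 applies.

Tier 4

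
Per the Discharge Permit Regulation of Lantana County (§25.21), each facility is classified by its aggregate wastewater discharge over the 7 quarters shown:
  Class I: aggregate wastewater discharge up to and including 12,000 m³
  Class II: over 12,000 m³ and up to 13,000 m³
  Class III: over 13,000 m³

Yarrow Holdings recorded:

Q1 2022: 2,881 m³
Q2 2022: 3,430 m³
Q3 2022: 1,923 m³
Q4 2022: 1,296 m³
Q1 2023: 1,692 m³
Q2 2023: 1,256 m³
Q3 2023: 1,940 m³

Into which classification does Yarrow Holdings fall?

Aggregate wastewater discharge: 2,881 m³ + 3,430 m³ + 1,923 m³ + 1,296 m³ + 1,692 m³ + 1,256 m³ + 1,940 m³ = 14,418 m³.
14,418 m³ > 13,000 m³, so Class III applies.

Class III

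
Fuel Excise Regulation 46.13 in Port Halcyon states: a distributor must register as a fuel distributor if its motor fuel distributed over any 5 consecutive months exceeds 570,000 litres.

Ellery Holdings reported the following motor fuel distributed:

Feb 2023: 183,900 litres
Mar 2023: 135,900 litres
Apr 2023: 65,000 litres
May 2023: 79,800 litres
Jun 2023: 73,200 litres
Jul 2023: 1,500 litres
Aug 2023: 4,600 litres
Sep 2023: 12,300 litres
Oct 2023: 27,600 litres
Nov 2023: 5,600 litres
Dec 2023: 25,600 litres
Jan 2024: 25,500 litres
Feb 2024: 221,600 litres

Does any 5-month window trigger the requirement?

Feb 2023–Jun 2023: 183,900 litres + 135,900 litres + 65,000 litres + 79,800 litres + 73,200 litres = 537,800 litres (under)
Mar 2023–Jul 2023: 135,900 litres + 65,000 litres + 79,800 litres + 73,200 litres + 1,500 litres = 355,400 litres (under)
Apr 2023–Aug 2023: 65,000 litres + 79,800 litres + 73,200 litres + 1,500 litres + 4,600 litres = 224,100 litres (under)
May 2023–Sep 2023: 79,800 litres + 73,200 litres + 1,500 litres + 4,600 litres + 12,300 litres = 171,400 litres (under)
Jun 2023–Oct 2023: 73,200 litres + 1,500 litres + 4,600 litres + 12,300 litres + 27,600 litres = 119,200 litres (under)
Jul 2023–Nov 2023: 1,500 litres + 4,600 litres + 12,300 litres + 27,600 litres + 5,600 litres = 51,600 litres (under)
Aug 2023–Dec 2023: 4,600 litres + 12,300 litres + 27,600 litres + 5,600 litres + 25,600 litres = 75,700 litres (under)
Sep 2023–Jan 2024: 12,300 litres + 27,600 litres + 5,600 litres + 25,600 litres + 25,500 litres = 96,600 litres (under)
Oct 2023–Feb 2024: 27,600 litres + 5,600 litres + 25,600 litres + 25,500 litres + 221,600 litres = 305,900 litres (under)
No window exceeds 570,000 litres.

No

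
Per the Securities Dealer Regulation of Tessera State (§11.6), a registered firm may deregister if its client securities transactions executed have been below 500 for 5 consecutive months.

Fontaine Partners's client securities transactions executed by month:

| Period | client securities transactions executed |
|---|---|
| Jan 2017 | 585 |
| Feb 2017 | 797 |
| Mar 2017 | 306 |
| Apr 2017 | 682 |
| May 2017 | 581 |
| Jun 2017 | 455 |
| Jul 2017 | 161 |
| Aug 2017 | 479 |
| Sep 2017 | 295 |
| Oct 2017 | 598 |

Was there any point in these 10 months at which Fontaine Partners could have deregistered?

No

Months below 500: Mar 2017, Jun 2017, Jul 2017, Aug 2017, Sep 2017.
Longest run of consecutive months below the threshold: 4.
4 < 5, so Fontaine Partners never became eligible.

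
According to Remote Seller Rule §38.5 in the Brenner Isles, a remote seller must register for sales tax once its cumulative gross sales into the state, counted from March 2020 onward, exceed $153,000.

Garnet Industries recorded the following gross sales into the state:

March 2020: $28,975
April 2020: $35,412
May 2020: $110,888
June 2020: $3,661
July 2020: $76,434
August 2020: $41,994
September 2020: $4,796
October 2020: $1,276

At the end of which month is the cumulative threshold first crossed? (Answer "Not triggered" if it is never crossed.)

May 2020

Through March 2020: $28,975
Through April 2020: $64,387
Through May 2020: $175,275 ← exceeds threshold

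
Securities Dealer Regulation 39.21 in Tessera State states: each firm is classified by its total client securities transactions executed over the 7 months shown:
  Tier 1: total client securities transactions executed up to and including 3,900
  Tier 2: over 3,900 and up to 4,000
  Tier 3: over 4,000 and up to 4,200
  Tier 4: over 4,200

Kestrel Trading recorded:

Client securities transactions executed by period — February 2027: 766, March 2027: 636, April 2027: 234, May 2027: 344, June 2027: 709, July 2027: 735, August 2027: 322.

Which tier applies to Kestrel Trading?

Tier 1

Total client securities transactions executed: 766 + 636 + 234 + 344 + 709 + 735 + 322 = 3,746.
3,746 ≤ 3,900, so Tier 1 applies.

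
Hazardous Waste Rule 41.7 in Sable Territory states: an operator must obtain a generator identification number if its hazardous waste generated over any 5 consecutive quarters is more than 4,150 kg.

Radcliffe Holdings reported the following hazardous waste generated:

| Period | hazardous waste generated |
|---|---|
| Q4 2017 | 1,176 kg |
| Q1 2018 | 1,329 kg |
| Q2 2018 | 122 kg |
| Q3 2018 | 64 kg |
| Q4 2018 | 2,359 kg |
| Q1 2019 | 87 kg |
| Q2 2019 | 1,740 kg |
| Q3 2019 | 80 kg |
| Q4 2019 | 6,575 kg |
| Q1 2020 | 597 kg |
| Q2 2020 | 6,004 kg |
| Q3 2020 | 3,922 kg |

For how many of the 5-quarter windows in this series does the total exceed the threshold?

7

Q4 2017–Q4 2018: 1,176 kg + 1,329 kg + 122 kg + 64 kg + 2,359 kg = 5,050 kg (over)
Q1 2018–Q1 2019: 1,329 kg + 122 kg + 64 kg + 2,359 kg + 87 kg = 3,961 kg (under)
Q2 2018–Q2 2019: 122 kg + 64 kg + 2,359 kg + 87 kg + 1,740 kg = 4,372 kg (over)
Q3 2018–Q3 2019: 64 kg + 2,359 kg + 87 kg + 1,740 kg + 80 kg = 4,330 kg (over)
Q4 2018–Q4 2019: 2,359 kg + 87 kg + 1,740 kg + 80 kg + 6,575 kg = 10,841 kg (over)
Q1 2019–Q1 2020: 87 kg + 1,740 kg + 80 kg + 6,575 kg + 597 kg = 9,079 kg (over)
Q2 2019–Q2 2020: 1,740 kg + 80 kg + 6,575 kg + 597 kg + 6,004 kg = 14,996 kg (over)
Q3 2019–Q3 2020: 80 kg + 6,575 kg + 597 kg + 6,004 kg + 3,922 kg = 17,178 kg (over)
7 windows exceed the threshold.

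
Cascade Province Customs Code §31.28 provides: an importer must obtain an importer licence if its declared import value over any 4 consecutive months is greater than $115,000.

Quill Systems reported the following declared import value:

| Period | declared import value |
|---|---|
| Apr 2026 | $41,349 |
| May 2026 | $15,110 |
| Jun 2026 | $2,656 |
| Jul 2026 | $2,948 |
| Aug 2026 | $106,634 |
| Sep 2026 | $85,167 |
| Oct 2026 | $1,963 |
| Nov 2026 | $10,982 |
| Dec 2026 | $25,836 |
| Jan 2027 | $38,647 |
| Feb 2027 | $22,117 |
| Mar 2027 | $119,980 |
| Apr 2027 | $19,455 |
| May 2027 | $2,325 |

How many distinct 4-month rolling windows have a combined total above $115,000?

Apr 2026–Jul 2026: $41,349 + $15,110 + $2,656 + $2,948 = $62,063 (under)
May 2026–Aug 2026: $15,110 + $2,656 + $2,948 + $106,634 = $127,348 (over)
Jun 2026–Sep 2026: $2,656 + $2,948 + $106,634 + $85,167 = $197,405 (over)
Jul 2026–Oct 2026: $2,948 + $106,634 + $85,167 + $1,963 = $196,712 (over)
Aug 2026–Nov 2026: $106,634 + $85,167 + $1,963 + $10,982 = $204,746 (over)
Sep 2026–Dec 2026: $85,167 + $1,963 + $10,982 + $25,836 = $123,948 (over)
Oct 2026–Jan 2027: $1,963 + $10,982 + $25,836 + $38,647 = $77,428 (under)
Nov 2026–Feb 2027: $10,982 + $25,836 + $38,647 + $22,117 = $97,582 (under)
Dec 2026–Mar 2027: $25,836 + $38,647 + $22,117 + $119,980 = $206,580 (over)
Jan 2027–Apr 2027: $38,647 + $22,117 + $119,980 + $19,455 = $200,199 (over)
Feb 2027–May 2027: $22,117 + $119,980 + $19,455 + $2,325 = $163,877 (over)
8 windows exceed the threshold.

8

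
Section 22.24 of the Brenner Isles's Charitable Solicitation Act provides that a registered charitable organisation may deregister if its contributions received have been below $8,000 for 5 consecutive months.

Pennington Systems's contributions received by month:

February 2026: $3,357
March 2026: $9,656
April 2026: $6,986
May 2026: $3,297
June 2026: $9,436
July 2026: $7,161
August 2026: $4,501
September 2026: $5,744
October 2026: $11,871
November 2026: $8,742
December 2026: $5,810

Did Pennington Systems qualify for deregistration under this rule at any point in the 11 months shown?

No

Months below $8,000: February 2026, April 2026, May 2026, July 2026, August 2026, September 2026, December 2026.
Longest run of consecutive months below the threshold: 3.
3 < 5, so Pennington Systems never became eligible.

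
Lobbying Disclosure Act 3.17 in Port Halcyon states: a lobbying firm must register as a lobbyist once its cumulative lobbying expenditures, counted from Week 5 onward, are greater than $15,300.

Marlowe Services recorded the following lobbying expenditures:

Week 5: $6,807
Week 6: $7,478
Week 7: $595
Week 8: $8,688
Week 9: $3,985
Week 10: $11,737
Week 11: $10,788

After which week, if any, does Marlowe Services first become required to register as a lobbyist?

Through Week 5: $6,807
Through Week 6: $14,285
Through Week 7: $14,880
Through Week 8: $23,568 ← exceeds threshold

Week 8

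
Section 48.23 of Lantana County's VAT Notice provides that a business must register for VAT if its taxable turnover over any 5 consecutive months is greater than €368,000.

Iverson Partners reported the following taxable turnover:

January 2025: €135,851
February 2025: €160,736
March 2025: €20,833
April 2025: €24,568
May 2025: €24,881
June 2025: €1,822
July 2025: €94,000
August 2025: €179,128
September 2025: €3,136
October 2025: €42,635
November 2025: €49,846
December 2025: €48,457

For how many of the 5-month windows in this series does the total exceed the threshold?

January 2025–May 2025: €135,851 + €160,736 + €20,833 + €24,568 + €24,881 = €366,869 (under)
February 2025–June 2025: €160,736 + €20,833 + €24,568 + €24,881 + €1,822 = €232,840 (under)
March 2025–July 2025: €20,833 + €24,568 + €24,881 + €1,822 + €94,000 = €166,104 (under)
April 2025–August 2025: €24,568 + €24,881 + €1,822 + €94,000 + €179,128 = €324,399 (under)
May 2025–September 2025: €24,881 + €1,822 + €94,000 + €179,128 + €3,136 = €302,967 (under)
June 2025–October 2025: €1,822 + €94,000 + €179,128 + €3,136 + €42,635 = €320,721 (under)
July 2025–November 2025: €94,000 + €179,128 + €3,136 + €42,635 + €49,846 = €368,745 (over)
August 2025–December 2025: €179,128 + €3,136 + €42,635 + €49,846 + €48,457 = €323,202 (under)
1 window exceeds the threshold.

1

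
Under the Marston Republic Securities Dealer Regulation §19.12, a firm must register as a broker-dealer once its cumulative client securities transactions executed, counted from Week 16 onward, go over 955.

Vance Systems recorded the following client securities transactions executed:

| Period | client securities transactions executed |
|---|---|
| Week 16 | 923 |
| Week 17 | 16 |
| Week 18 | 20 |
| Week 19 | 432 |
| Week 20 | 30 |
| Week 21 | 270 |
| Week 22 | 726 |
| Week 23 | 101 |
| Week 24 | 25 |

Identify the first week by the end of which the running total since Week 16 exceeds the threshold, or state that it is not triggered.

Week 18

Through Week 16: 923
Through Week 17: 939
Through Week 18: 959 ← exceeds threshold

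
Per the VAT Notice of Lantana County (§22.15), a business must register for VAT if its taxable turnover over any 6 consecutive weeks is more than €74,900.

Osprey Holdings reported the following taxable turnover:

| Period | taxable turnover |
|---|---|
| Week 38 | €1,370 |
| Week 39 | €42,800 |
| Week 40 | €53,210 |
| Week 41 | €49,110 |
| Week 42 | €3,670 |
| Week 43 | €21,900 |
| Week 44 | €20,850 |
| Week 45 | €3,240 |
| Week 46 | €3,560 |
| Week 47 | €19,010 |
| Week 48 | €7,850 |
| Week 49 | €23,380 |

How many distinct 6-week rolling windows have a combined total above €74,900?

6

Week 38–Week 43: €1,370 + €42,800 + €53,210 + €49,110 + €3,670 + €21,900 = €172,060 (over)
Week 39–Week 44: €42,800 + €53,210 + €49,110 + €3,670 + €21,900 + €20,850 = €191,540 (over)
Week 40–Week 45: €53,210 + €49,110 + €3,670 + €21,900 + €20,850 + €3,240 = €151,980 (over)
Week 41–Week 46: €49,110 + €3,670 + €21,900 + €20,850 + €3,240 + €3,560 = €102,330 (over)
Week 42–Week 47: €3,670 + €21,900 + €20,850 + €3,240 + €3,560 + €19,010 = €72,230 (under)
Week 43–Week 48: €21,900 + €20,850 + €3,240 + €3,560 + €19,010 + €7,850 = €76,410 (over)
Week 44–Week 49: €20,850 + €3,240 + €3,560 + €19,010 + €7,850 + €23,380 = €77,890 (over)
6 windows exceed the threshold.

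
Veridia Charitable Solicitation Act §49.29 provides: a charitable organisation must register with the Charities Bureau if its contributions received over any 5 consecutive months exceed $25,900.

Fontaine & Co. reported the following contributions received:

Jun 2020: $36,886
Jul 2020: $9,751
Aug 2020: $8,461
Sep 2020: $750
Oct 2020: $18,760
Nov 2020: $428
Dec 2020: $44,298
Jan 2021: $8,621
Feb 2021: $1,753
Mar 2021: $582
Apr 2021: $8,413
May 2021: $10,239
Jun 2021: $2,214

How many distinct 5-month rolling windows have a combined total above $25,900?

Jun 2020–Oct 2020: $36,886 + $9,751 + $8,461 + $750 + $18,760 = $74,608 (over)
Jul 2020–Nov 2020: $9,751 + $8,461 + $750 + $18,760 + $428 = $38,150 (over)
Aug 2020–Dec 2020: $8,461 + $750 + $18,760 + $428 + $44,298 = $72,697 (over)
Sep 2020–Jan 2021: $750 + $18,760 + $428 + $44,298 + $8,621 = $72,857 (over)
Oct 2020–Feb 2021: $18,760 + $428 + $44,298 + $8,621 + $1,753 = $73,860 (over)
Nov 2020–Mar 2021: $428 + $44,298 + $8,621 + $1,753 + $582 = $55,682 (over)
Dec 2020–Apr 2021: $44,298 + $8,621 + $1,753 + $582 + $8,413 = $63,667 (over)
Jan 2021–May 2021: $8,621 + $1,753 + $582 + $8,413 + $10,239 = $29,608 (over)
Feb 2021–Jun 2021: $1,753 + $582 + $8,413 + $10,239 + $2,214 = $23,201 (under)
8 windows exceed the threshold.

8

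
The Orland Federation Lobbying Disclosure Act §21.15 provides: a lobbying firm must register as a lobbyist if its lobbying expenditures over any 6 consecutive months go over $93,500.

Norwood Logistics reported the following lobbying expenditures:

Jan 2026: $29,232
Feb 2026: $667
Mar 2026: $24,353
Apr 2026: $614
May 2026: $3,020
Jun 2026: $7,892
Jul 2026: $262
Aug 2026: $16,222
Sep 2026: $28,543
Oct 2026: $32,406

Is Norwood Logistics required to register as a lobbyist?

Jan 2026–Jun 2026: $29,232 + $667 + $24,353 + $614 + $3,020 + $7,892 = $65,778 (under)
Feb 2026–Jul 2026: $667 + $24,353 + $614 + $3,020 + $7,892 + $262 = $36,808 (under)
Mar 2026–Aug 2026: $24,353 + $614 + $3,020 + $7,892 + $262 + $16,222 = $52,363 (under)
Apr 2026–Sep 2026: $614 + $3,020 + $7,892 + $262 + $16,222 + $28,543 = $56,553 (under)
May 2026–Oct 2026: $3,020 + $7,892 + $262 + $16,222 + $28,543 + $32,406 = $88,345 (under)
No window exceeds $93,500.

No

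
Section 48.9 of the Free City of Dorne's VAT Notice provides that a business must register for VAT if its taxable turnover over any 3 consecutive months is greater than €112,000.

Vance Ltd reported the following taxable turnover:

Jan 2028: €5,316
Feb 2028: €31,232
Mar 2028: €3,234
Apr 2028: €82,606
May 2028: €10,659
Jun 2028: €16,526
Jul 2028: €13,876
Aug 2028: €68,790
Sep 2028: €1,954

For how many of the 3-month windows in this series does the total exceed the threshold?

Jan 2028–Mar 2028: €5,316 + €31,232 + €3,234 = €39,782 (under)
Feb 2028–Apr 2028: €31,232 + €3,234 + €82,606 = €117,072 (over)
Mar 2028–May 2028: €3,234 + €82,606 + €10,659 = €96,499 (under)
Apr 2028–Jun 2028: €82,606 + €10,659 + €16,526 = €109,791 (under)
May 2028–Jul 2028: €10,659 + €16,526 + €13,876 = €41,061 (under)
Jun 2028–Aug 2028: €16,526 + €13,876 + €68,790 = €99,192 (under)
Jul 2028–Sep 2028: €13,876 + €68,790 + €1,954 = €84,620 (under)
1 window exceeds the threshold.

1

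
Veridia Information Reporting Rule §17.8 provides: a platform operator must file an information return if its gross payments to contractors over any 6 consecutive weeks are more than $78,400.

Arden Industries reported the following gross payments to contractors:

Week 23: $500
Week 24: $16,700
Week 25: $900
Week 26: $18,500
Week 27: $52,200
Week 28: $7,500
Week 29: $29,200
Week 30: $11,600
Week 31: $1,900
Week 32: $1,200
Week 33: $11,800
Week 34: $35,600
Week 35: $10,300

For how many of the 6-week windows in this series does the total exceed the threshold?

6

Week 23–Week 28: $500 + $16,700 + $900 + $18,500 + $52,200 + $7,500 = $96,300 (over)
Week 24–Week 29: $16,700 + $900 + $18,500 + $52,200 + $7,500 + $29,200 = $125,000 (over)
Week 25–Week 30: $900 + $18,500 + $52,200 + $7,500 + $29,200 + $11,600 = $119,900 (over)
Week 26–Week 31: $18,500 + $52,200 + $7,500 + $29,200 + $11,600 + $1,900 = $120,900 (over)
Week 27–Week 32: $52,200 + $7,500 + $29,200 + $11,600 + $1,900 + $1,200 = $103,600 (over)
Week 28–Week 33: $7,500 + $29,200 + $11,600 + $1,900 + $1,200 + $11,800 = $63,200 (under)
Week 29–Week 34: $29,200 + $11,600 + $1,900 + $1,200 + $11,800 + $35,600 = $91,300 (over)
Week 30–Week 35: $11,600 + $1,900 + $1,200 + $11,800 + $35,600 + $10,300 = $72,400 (under)
6 windows exceed the threshold.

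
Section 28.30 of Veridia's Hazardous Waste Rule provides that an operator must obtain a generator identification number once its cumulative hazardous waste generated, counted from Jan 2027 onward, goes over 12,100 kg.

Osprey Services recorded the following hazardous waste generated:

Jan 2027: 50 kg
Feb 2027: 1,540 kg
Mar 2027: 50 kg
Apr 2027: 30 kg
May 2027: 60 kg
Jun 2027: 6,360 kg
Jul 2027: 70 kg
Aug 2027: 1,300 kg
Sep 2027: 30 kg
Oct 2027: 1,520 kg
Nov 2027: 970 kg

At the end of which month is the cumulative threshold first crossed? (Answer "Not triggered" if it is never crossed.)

Through Jan 2027: 50 kg
Through Feb 2027: 1,590 kg
Through Mar 2027: 1,640 kg
Through Apr 2027: 1,670 kg
Through May 2027: 1,730 kg
Through Jun 2027: 8,090 kg
Through Jul 2027: 8,160 kg
Through Aug 2027: 9,460 kg
Through Sep 2027: 9,490 kg
Through Oct 2027: 11,010 kg
Through Nov 2027: 11,980 kg
Final cumulative total 11,980 kg ≤ 12,100 kg; the threshold is never exceeded.

Not triggered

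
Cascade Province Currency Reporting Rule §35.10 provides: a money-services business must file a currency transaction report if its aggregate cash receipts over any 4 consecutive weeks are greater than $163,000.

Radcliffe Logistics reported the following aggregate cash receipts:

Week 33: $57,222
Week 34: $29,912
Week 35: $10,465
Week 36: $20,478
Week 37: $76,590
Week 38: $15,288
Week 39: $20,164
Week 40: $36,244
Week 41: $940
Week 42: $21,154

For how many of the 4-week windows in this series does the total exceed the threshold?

0

Week 33–Week 36: $57,222 + $29,912 + $10,465 + $20,478 = $118,077 (under)
Week 34–Week 37: $29,912 + $10,465 + $20,478 + $76,590 = $137,445 (under)
Week 35–Week 38: $10,465 + $20,478 + $76,590 + $15,288 = $122,821 (under)
Week 36–Week 39: $20,478 + $76,590 + $15,288 + $20,164 = $132,520 (under)
Week 37–Week 40: $76,590 + $15,288 + $20,164 + $36,244 = $148,286 (under)
Week 38–Week 41: $15,288 + $20,164 + $36,244 + $940 = $72,636 (under)
Week 39–Week 42: $20,164 + $36,244 + $940 + $21,154 = $78,502 (under)
0 windows exceed the threshold.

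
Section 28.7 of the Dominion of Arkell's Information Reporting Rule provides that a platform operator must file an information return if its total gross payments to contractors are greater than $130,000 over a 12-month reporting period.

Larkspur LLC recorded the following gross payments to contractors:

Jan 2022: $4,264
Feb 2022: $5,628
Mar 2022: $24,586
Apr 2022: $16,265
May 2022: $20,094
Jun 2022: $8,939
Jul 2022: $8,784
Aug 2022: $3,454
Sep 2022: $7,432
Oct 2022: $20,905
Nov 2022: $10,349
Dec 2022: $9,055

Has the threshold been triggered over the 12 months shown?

Total gross payments to contractors: $4,264 + $5,628 + $24,586 + $16,265 + $20,094 + $8,939 + $8,784 + $3,454 + $7,432 + $20,905 + $10,349 + $9,055 = $139,755.
$139,755 > $130,000, so the threshold is exceeded.

Yes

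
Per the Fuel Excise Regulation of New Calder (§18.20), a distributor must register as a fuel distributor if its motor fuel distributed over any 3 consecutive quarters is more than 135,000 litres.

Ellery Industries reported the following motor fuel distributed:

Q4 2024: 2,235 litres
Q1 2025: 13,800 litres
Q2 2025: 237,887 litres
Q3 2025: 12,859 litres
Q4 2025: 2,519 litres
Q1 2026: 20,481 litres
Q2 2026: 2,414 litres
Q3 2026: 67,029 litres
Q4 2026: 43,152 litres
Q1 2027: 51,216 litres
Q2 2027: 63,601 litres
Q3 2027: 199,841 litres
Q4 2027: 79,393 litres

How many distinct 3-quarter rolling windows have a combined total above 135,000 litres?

Q4 2024–Q2 2025: 2,235 litres + 13,800 litres + 237,887 litres = 253,922 litres (over)
Q1 2025–Q3 2025: 13,800 litres + 237,887 litres + 12,859 litres = 264,546 litres (over)
Q2 2025–Q4 2025: 237,887 litres + 12,859 litres + 2,519 litres = 253,265 litres (over)
Q3 2025–Q1 2026: 12,859 litres + 2,519 litres + 20,481 litres = 35,859 litres (under)
Q4 2025–Q2 2026: 2,519 litres + 20,481 litres + 2,414 litres = 25,414 litres (under)
Q1 2026–Q3 2026: 20,481 litres + 2,414 litres + 67,029 litres = 89,924 litres (under)
Q2 2026–Q4 2026: 2,414 litres + 67,029 litres + 43,152 litres = 112,595 litres (under)
Q3 2026–Q1 2027: 67,029 litres + 43,152 litres + 51,216 litres = 161,397 litres (over)
Q4 2026–Q2 2027: 43,152 litres + 51,216 litres + 63,601 litres = 157,969 litres (over)
Q1 2027–Q3 2027: 51,216 litres + 63,601 litres + 199,841 litres = 314,658 litres (over)
Q2 2027–Q4 2027: 63,601 litres + 199,841 litres + 79,393 litres = 342,835 litres (over)
7 windows exceed the threshold.

7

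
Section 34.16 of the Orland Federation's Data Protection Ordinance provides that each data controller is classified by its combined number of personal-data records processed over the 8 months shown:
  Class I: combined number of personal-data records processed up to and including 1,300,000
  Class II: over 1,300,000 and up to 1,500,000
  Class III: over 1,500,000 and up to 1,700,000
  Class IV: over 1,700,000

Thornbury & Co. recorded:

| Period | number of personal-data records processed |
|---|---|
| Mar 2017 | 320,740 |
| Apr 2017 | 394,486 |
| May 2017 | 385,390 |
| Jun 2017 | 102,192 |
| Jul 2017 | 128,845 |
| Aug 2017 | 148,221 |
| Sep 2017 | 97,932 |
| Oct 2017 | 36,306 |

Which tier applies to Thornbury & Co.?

Combined number of personal-data records processed: 320,740 + 394,486 + 385,390 + 102,192 + 128,845 + 148,221 + 97,932 + 36,306 = 1,614,112.
1,500,000 < 1,614,112 ≤ 1,700,000, so Class III applies.

Class III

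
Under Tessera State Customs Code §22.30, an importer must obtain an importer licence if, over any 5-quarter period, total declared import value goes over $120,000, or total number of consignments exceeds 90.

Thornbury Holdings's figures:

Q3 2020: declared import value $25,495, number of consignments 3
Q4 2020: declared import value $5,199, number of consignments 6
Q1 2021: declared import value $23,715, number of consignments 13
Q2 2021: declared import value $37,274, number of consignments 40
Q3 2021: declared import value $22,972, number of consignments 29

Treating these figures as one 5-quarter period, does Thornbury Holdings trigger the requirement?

Total declared import value: $25,495 + $5,199 + $23,715 + $37,274 + $22,972 = $114,655 (≤ $120,000).
Total number of consignments: 3 + 6 + 13 + 40 + 29 = 91 (> 90).
The test is 'or': at least one threshold is exceeded.

Yes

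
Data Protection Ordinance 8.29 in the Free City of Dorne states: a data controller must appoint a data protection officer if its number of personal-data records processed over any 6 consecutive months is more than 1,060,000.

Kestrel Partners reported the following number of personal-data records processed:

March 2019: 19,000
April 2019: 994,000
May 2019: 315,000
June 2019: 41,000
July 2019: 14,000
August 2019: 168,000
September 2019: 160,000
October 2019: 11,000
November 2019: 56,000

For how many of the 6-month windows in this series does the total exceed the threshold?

March 2019–August 2019: 19,000 + 994,000 + 315,000 + 41,000 + 14,000 + 168,000 = 1,551,000 (over)
April 2019–September 2019: 994,000 + 315,000 + 41,000 + 14,000 + 168,000 + 160,000 = 1,692,000 (over)
May 2019–October 2019: 315,000 + 41,000 + 14,000 + 168,000 + 160,000 + 11,000 = 709,000 (under)
June 2019–November 2019: 41,000 + 14,000 + 168,000 + 160,000 + 11,000 + 56,000 = 450,000 (under)
2 windows exceed the threshold.

2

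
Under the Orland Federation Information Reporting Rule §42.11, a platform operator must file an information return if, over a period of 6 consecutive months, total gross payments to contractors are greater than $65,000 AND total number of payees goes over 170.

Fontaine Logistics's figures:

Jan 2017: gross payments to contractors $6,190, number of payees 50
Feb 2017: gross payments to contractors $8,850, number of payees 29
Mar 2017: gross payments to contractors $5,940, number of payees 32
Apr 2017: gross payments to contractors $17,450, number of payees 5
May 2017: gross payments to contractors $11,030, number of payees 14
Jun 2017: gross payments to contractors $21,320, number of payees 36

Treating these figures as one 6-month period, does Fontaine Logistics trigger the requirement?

No

Total gross payments to contractors: $6,190 + $8,850 + $5,940 + $17,450 + $11,030 + $21,320 = $70,780 (> $65,000).
Total number of payees: 50 + 29 + 32 + 5 + 14 + 36 = 166 (≤ 170).
The test is 'and': the rule requires both, and at least one is not exceeded.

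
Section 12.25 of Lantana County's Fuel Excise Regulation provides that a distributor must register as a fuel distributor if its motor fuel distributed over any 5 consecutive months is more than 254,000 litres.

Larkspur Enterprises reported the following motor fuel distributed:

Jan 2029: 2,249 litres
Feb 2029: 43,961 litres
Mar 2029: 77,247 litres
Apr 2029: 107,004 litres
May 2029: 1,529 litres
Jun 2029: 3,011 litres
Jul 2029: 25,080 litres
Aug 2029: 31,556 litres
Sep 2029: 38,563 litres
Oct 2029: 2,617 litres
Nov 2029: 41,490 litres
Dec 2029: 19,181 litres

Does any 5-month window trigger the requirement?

No

Jan 2029–May 2029: 2,249 litres + 43,961 litres + 77,247 litres + 107,004 litres + 1,529 litres = 231,990 litres (under)
Feb 2029–Jun 2029: 43,961 litres + 77,247 litres + 107,004 litres + 1,529 litres + 3,011 litres = 232,752 litres (under)
Mar 2029–Jul 2029: 77,247 litres + 107,004 litres + 1,529 litres + 3,011 litres + 25,080 litres = 213,871 litres (under)
Apr 2029–Aug 2029: 107,004 litres + 1,529 litres + 3,011 litres + 25,080 litres + 31,556 litres = 168,180 litres (under)
May 2029–Sep 2029: 1,529 litres + 3,011 litres + 25,080 litres + 31,556 litres + 38,563 litres = 99,739 litres (under)
Jun 2029–Oct 2029: 3,011 litres + 25,080 litres + 31,556 litres + 38,563 litres + 2,617 litres = 100,827 litres (under)
Jul 2029–Nov 2029: 25,080 litres + 31,556 litres + 38,563 litres + 2,617 litres + 41,490 litres = 139,306 litres (under)
Aug 2029–Dec 2029: 31,556 litres + 38,563 litres + 2,617 litres + 41,490 litres + 19,181 litres = 133,407 litres (under)
No window exceeds 254,000 litres.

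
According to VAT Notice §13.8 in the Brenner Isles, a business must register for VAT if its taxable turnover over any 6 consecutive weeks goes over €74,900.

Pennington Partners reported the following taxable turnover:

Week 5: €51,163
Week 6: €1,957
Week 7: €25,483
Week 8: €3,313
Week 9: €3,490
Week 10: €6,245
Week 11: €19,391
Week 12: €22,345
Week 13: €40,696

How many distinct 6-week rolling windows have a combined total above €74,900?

3

Week 5–Week 10: €51,163 + €1,957 + €25,483 + €3,313 + €3,490 + €6,245 = €91,651 (over)
Week 6–Week 11: €1,957 + €25,483 + €3,313 + €3,490 + €6,245 + €19,391 = €59,879 (under)
Week 7–Week 12: €25,483 + €3,313 + €3,490 + €6,245 + €19,391 + €22,345 = €80,267 (over)
Week 8–Week 13: €3,313 + €3,490 + €6,245 + €19,391 + €22,345 + €40,696 = €95,480 (over)
3 windows exceed the threshold.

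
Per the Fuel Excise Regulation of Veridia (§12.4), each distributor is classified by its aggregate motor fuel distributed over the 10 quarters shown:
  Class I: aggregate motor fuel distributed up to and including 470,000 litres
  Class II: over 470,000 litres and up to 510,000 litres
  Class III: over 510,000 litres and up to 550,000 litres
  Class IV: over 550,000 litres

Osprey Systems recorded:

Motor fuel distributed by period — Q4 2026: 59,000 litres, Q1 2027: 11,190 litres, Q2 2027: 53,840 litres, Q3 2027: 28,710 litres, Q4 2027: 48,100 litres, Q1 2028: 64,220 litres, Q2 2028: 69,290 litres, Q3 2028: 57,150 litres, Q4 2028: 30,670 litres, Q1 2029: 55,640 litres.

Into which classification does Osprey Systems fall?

Class II

Aggregate motor fuel distributed: 59,000 litres + 11,190 litres + 53,840 litres + 28,710 litres + 48,100 litres + 64,220 litres + 69,290 litres + 57,150 litres + 30,670 litres + 55,640 litres = 477,810 litres.
470,000 litres < 477,810 litres ≤ 510,000 litres, so Class II applies.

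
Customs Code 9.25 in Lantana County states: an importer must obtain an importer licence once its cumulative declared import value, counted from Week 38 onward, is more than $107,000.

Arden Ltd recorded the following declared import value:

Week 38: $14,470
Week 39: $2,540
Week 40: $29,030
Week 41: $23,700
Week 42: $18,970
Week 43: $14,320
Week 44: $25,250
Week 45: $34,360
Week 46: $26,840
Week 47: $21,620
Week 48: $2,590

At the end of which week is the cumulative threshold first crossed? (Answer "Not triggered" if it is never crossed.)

Week 44

Through Week 38: $14,470
Through Week 39: $17,010
Through Week 40: $46,040
Through Week 41: $69,740
Through Week 42: $88,710
Through Week 43: $103,030
Through Week 44: $128,280 ← exceeds threshold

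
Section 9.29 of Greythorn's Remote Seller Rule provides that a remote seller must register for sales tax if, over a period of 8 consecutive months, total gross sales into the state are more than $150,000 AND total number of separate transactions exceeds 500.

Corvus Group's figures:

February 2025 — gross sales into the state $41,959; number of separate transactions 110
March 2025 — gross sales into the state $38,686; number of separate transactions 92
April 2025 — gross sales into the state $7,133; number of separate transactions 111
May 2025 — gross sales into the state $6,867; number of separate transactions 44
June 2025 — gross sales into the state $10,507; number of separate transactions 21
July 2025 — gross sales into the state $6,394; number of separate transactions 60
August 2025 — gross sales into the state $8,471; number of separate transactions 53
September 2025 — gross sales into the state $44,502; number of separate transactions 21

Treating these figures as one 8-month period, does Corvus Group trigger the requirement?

Total gross sales into the state: $41,959 + $38,686 + $7,133 + $6,867 + $10,507 + $6,394 + $8,471 + $44,502 = $164,519 (> $150,000).
Total number of separate transactions: 110 + 92 + 111 + 44 + 21 + 60 + 53 + 21 = 512 (> 500).
The test is 'and': both thresholds are exceeded.

Yes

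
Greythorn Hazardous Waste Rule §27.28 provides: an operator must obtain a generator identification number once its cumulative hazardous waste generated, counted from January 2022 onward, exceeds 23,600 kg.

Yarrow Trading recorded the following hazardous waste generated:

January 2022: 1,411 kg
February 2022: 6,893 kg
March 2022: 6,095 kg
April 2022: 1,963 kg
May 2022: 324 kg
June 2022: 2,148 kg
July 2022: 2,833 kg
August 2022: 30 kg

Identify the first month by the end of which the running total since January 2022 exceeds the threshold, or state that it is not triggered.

Through January 2022: 1,411 kg
Through February 2022: 8,304 kg
Through March 2022: 14,399 kg
Through April 2022: 16,362 kg
Through May 2022: 16,686 kg
Through June 2022: 18,834 kg
Through July 2022: 21,667 kg
Through August 2022: 21,697 kg
Final cumulative total 21,697 kg ≤ 23,600 kg; the threshold is never exceeded.

Not triggered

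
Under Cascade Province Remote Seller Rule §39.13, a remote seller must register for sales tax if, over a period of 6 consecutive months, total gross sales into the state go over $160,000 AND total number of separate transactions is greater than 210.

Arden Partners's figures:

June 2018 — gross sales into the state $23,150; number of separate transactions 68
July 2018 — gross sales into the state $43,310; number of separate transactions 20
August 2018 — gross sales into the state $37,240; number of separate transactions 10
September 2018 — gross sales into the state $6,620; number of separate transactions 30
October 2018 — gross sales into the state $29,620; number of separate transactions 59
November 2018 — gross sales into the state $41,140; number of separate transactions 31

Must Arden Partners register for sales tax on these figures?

Total gross sales into the state: $23,150 + $43,310 + $37,240 + $6,620 + $29,620 + $41,140 = $181,080 (> $160,000).
Total number of separate transactions: 68 + 20 + 10 + 30 + 59 + 31 = 218 (> 210).
The test is 'and': both thresholds are exceeded.

Yes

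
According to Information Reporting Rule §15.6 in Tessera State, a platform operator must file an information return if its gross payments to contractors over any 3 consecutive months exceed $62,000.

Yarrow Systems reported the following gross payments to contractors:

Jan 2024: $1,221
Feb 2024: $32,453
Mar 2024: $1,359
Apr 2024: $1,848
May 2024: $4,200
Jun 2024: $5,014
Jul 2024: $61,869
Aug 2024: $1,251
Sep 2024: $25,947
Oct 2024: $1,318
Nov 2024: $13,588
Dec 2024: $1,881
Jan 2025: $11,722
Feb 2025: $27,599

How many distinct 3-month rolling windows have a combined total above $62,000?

3

Jan 2024–Mar 2024: $1,221 + $32,453 + $1,359 = $35,033 (under)
Feb 2024–Apr 2024: $32,453 + $1,359 + $1,848 = $35,660 (under)
Mar 2024–May 2024: $1,359 + $1,848 + $4,200 = $7,407 (under)
Apr 2024–Jun 2024: $1,848 + $4,200 + $5,014 = $11,062 (under)
May 2024–Jul 2024: $4,200 + $5,014 + $61,869 = $71,083 (over)
Jun 2024–Aug 2024: $5,014 + $61,869 + $1,251 = $68,134 (over)
Jul 2024–Sep 2024: $61,869 + $1,251 + $25,947 = $89,067 (over)
Aug 2024–Oct 2024: $1,251 + $25,947 + $1,318 = $28,516 (under)
Sep 2024–Nov 2024: $25,947 + $1,318 + $13,588 = $40,853 (under)
Oct 2024–Dec 2024: $1,318 + $13,588 + $1,881 = $16,787 (under)
Nov 2024–Jan 2025: $13,588 + $1,881 + $11,722 = $27,191 (under)
Dec 2024–Feb 2025: $1,881 + $11,722 + $27,599 = $41,202 (under)
3 windows exceed the threshold.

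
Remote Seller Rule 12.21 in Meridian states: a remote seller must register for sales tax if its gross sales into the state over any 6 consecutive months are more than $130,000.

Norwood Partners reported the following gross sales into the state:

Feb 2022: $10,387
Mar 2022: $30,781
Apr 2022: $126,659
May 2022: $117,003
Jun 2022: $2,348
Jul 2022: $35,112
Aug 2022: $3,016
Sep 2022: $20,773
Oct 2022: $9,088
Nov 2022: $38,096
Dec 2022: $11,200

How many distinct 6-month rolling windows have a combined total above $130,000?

4

Feb 2022–Jul 2022: $10,387 + $30,781 + $126,659 + $117,003 + $2,348 + $35,112 = $322,290 (over)
Mar 2022–Aug 2022: $30,781 + $126,659 + $117,003 + $2,348 + $35,112 + $3,016 = $314,919 (over)
Apr 2022–Sep 2022: $126,659 + $117,003 + $2,348 + $35,112 + $3,016 + $20,773 = $304,911 (over)
May 2022–Oct 2022: $117,003 + $2,348 + $35,112 + $3,016 + $20,773 + $9,088 = $187,340 (over)
Jun 2022–Nov 2022: $2,348 + $35,112 + $3,016 + $20,773 + $9,088 + $38,096 = $108,433 (under)
Jul 2022–Dec 2022: $35,112 + $3,016 + $20,773 + $9,088 + $38,096 + $11,200 = $117,285 (under)
4 windows exceed the threshold.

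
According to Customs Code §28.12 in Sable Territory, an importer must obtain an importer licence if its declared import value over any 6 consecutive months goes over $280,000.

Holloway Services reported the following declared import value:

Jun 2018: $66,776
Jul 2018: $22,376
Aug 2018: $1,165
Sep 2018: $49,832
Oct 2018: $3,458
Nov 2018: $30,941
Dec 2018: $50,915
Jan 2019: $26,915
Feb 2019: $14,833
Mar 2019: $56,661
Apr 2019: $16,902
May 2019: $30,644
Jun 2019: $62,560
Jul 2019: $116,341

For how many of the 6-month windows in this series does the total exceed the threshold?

Jun 2018–Nov 2018: $66,776 + $22,376 + $1,165 + $49,832 + $3,458 + $30,941 = $174,548 (under)
Jul 2018–Dec 2018: $22,376 + $1,165 + $49,832 + $3,458 + $30,941 + $50,915 = $158,687 (under)
Aug 2018–Jan 2019: $1,165 + $49,832 + $3,458 + $30,941 + $50,915 + $26,915 = $163,226 (under)
Sep 2018–Feb 2019: $49,832 + $3,458 + $30,941 + $50,915 + $26,915 + $14,833 = $176,894 (under)
Oct 2018–Mar 2019: $3,458 + $30,941 + $50,915 + $26,915 + $14,833 + $56,661 = $183,723 (under)
Nov 2018–Apr 2019: $30,941 + $50,915 + $26,915 + $14,833 + $56,661 + $16,902 = $197,167 (under)
Dec 2018–May 2019: $50,915 + $26,915 + $14,833 + $56,661 + $16,902 + $30,644 = $196,870 (under)
Jan 2019–Jun 2019: $26,915 + $14,833 + $56,661 + $16,902 + $30,644 + $62,560 = $208,515 (under)
Feb 2019–Jul 2019: $14,833 + $56,661 + $16,902 + $30,644 + $62,560 + $116,341 = $297,941 (over)
1 window exceeds the threshold.

1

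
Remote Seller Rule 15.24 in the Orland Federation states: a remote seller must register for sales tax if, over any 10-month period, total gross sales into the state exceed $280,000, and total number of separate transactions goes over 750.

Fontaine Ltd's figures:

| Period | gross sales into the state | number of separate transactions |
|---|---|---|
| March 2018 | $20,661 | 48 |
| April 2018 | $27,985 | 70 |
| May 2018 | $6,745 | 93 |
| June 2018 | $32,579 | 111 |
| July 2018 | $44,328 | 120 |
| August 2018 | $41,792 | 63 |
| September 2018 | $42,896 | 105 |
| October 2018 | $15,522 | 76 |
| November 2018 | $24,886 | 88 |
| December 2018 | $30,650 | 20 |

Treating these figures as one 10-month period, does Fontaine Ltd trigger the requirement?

Total gross sales into the state: $20,661 + $27,985 + $6,745 + $32,579 + $44,328 + $41,792 + $42,896 + $15,522 + $24,886 + $30,650 = $288,044 (> $280,000).
Total number of separate transactions: 48 + 70 + 93 + 111 + 120 + 63 + 105 + 76 + 88 + 20 = 794 (> 750).
The test is 'and': both thresholds are exceeded.

Yes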